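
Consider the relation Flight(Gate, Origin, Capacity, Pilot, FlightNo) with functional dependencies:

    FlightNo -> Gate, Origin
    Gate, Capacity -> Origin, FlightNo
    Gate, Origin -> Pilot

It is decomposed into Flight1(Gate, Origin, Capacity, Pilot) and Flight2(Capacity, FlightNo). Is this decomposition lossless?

Common attributes: Flight1 ∩ Flight2 = {Capacity}.
No dependency enlarges {Capacity}, so (Capacity)⁺ = {Capacity}.
The closure contains neither all of Flight1 = {Gate, Origin, Capacity, Pilot} nor all of Flight2 = {Capacity, FlightNo}, so the common attributes are not a superkey of either fragment. The join is lossy.

No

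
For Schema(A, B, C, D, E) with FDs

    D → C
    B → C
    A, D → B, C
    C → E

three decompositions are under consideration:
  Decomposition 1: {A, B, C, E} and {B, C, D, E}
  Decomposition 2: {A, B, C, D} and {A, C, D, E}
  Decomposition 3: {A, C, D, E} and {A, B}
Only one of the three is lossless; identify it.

Decomposition 1: common = {B, C, E}, closure = {B, C, E} → lossy.
Decomposition 2: common = {A, C, D}, closure = {A, B, C, D, E} → lossless.
Decomposition 3: common = {A}, closure = {A} → lossy.

Decomposition 2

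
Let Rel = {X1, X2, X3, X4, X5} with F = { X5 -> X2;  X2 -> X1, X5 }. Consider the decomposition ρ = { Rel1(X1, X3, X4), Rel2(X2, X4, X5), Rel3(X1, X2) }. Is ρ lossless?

No

Chase test. Columns are X1, X2, X3, X4, X5; row i has aⱼ where attribute j ∈ Reli, else bᵢⱼ.
Initial tableau (one row per fragment):
  row 1: a1 b12 a3 a4 b15
  row 2: b21 a2 b23 a4 a5
  row 3: a1 a2 b33 b34 b35
Rows 2 and 3 agree on X2; apply X2→X1, X5 and equate their X1, X5 entries.
No row becomes fully distinguished — the join is lossy.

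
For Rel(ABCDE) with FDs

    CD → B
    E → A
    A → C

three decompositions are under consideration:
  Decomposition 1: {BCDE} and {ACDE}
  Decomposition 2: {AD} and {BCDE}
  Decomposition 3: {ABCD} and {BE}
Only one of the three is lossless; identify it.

Decomposition 1: common = {CDE}, closure = {ABCDE} → lossless.
Decomposition 2: common = {D}, closure = {D} → lossy.
Decomposition 3: common = {B}, closure = {B} → lossy.

Decomposition 1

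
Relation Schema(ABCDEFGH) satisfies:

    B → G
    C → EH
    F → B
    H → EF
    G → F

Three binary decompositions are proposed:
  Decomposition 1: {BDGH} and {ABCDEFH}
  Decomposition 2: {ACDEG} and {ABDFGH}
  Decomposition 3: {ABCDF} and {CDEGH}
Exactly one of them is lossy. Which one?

Decomposition 2

Decomposition 1: common = {BDH}, closure = {BDEFGH} → lossless.
Decomposition 2: common = {ADG}, closure = {ABDFG} → lossy.
Decomposition 3: common = {CD}, closure = {BCDEFGH} → lossless.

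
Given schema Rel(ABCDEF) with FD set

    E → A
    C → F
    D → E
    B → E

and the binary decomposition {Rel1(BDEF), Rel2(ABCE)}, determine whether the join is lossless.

No

Common attributes: Rel1 ∩ Rel2 = {BE}.
Closure of {BE}: E → A applies, adding A. So (BE)⁺ = {ABE}.
The closure contains neither all of Rel1 = {BDEF} nor all of Rel2 = {ABCE}, so the common attributes are not a superkey of either fragment. The join is lossy.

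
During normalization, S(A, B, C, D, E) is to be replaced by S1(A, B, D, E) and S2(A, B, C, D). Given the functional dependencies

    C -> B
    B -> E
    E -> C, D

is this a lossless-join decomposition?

Yes

Common attributes: S1 ∩ S2 = {A, B, D}.
Closure of {A, B, D}: B → E applies, adding E; E → C, D applies, adding C. So (A, B, D)⁺ = {A, B, C, D, E}.
This closure contains every attribute of S1, so S1 ∩ S2 → S1. The join is lossless.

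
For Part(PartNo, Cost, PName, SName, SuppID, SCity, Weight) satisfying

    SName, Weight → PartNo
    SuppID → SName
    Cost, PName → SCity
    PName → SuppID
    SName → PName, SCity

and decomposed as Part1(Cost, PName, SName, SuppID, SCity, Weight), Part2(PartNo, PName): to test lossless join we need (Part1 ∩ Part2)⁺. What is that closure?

Part1 ∩ Part2 = {PName}.
PName → SuppID applies, adding SuppID
SuppID → SName applies, adding SName
SName → PName, SCity applies, adding SCity
Closure: {PName, SName, SuppID, SCity}.

PName, SName, SuppID, SCity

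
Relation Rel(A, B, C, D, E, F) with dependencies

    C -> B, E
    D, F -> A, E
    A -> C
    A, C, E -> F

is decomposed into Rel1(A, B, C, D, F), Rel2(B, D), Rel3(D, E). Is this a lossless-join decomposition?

Chase test. Columns are A, B, C, D, E, F; row i has aⱼ where attribute j ∈ Reli, else bᵢⱼ.
Initial tableau (one row per fragment):
  row 1: a1 a2 a3 a4 b15 a6
  row 2: b21 a2 b23 a4 b25 b26
  row 3: b31 b32 b33 a4 a5 b36
No row becomes fully distinguished — the join is lossy.

No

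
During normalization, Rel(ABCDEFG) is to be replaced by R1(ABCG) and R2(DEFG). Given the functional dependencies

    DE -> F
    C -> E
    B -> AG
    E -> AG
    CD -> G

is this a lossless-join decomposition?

Common attributes: R1 ∩ R2 = {G}.
No dependency enlarges {G}, so (G)⁺ = {G}.
The closure contains neither all of R1 = {ABCG} nor all of R2 = {DEFG}, so the common attributes are not a superkey of either fragment. The join is lossy.

No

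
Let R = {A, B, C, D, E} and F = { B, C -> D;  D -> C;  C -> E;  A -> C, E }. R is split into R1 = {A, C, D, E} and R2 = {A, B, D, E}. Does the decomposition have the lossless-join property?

Common attributes: R1 ∩ R2 = {A, D, E}.
Closure of {A, D, E}: D → C applies, adding C. So (A, D, E)⁺ = {A, C, D, E}.
This closure contains every attribute of R1, so R1 ∩ R2 → R1. The join is lossless.

Yes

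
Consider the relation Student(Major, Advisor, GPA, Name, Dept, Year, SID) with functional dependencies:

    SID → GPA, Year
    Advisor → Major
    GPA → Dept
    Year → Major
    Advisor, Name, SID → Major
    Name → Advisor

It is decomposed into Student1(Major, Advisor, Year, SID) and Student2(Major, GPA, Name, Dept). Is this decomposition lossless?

Common attributes: Student1 ∩ Student2 = {Major}.
No dependency enlarges {Major}, so (Major)⁺ = {Major}.
The closure contains neither all of Student1 = {Major, Advisor, Year, SID} nor all of Student2 = {Major, GPA, Name, Dept}, so the common attributes are not a superkey of either fragment. The join is lossy.

No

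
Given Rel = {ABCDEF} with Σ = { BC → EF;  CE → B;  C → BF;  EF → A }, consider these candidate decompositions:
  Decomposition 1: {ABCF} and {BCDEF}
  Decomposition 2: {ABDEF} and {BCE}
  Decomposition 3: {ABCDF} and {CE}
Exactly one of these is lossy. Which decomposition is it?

Decomposition 2

Decomposition 1: common = {BCF}, closure = {ABCEF} → lossless.
Decomposition 2: common = {BE}, closure = {BE} → lossy.
Decomposition 3: common = {C}, closure = {ABCEF} → lossless.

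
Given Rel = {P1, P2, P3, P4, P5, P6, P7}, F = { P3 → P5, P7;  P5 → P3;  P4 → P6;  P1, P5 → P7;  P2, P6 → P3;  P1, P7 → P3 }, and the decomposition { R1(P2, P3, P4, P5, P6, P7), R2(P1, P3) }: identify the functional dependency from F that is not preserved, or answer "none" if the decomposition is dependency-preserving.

P1, P7 → P3

Check P1, P7 → P3: no single fragment contains all of {P1, P3, P7}, and the restricted closure of {P1, P7} across the fragments never reaches {P3}.
P3 → P5, P7 is preserved.
P5 → P3 is preserved.
P4 → P6 is preserved.
P1, P5 → P7 is preserved.
P2, P6 → P3 is preserved.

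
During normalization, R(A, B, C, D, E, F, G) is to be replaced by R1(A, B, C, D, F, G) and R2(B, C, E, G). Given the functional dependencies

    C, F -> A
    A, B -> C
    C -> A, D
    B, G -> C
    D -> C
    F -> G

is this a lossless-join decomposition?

No

Common attributes: R1 ∩ R2 = {B, C, G}.
Closure of {B, C, G}: C → A, D applies, adding A, D. So (B, C, G)⁺ = {A, B, C, D, G}.
The closure contains neither all of R1 = {A, B, C, D, F, G} nor all of R2 = {B, C, E, G}, so the common attributes are not a superkey of either fragment. The join is lossy.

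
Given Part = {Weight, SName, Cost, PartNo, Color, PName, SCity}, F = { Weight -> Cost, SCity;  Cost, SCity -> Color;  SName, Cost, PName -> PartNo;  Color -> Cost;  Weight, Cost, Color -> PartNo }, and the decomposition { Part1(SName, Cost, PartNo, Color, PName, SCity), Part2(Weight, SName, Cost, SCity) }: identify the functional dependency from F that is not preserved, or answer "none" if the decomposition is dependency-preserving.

Check Weight, Cost, Color → PartNo: no single fragment contains all of {Weight, Cost, PartNo, Color}, and the restricted closure of {Weight, Cost, Color} across the fragments never reaches {PartNo}.
Weight → Cost, SCity is preserved.
Cost, SCity → Color is preserved.
SName, Cost, PName → PartNo is preserved.
Color → Cost is preserved.

Weight, Cost, Color -> PartNo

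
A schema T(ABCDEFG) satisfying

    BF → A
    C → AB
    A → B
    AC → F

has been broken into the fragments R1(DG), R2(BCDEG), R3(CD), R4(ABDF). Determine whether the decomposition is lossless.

No

Chase test. Columns are ABCDEFG; row i has aⱼ where attribute j ∈ Ri, else bᵢⱼ.
Initial tableau (one row per fragment):
  row 1: b11 b12 b13 a4 b15 b16 a7
  row 2: b21 a2 a3 a4 a5 b26 a7
  row 3: b31 b32 a3 a4 b35 b36 b37
  row 4: a1 a2 b43 a4 b45 a6 b47
Rows 2 and 3 agree on C; apply C→AB and equate their AB entries.
Rows 2 and 3 agree on AC; apply AC→F and equate their F entries.
No row becomes fully distinguished — the join is lossy.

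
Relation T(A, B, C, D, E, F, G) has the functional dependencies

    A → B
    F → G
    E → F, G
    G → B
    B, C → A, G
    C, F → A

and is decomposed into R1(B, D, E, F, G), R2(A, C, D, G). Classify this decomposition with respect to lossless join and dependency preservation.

Lossless test: (D, G)⁺ = {B, D, G}, which is a superkey of neither fragment — lossy.
Dependency preservation: the restricted closure of {A} across the fragments never reaches {B}, so A → B cannot be enforced without a join — not preserved.

lossy and not dependency-preserving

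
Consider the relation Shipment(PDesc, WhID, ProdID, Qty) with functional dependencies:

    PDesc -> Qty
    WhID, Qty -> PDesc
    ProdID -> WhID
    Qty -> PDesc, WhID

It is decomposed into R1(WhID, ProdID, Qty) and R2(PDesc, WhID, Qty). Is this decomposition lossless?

Yes

Common attributes: R1 ∩ R2 = {WhID, Qty}.
Closure of {WhID, Qty}: WhID, Qty → PDesc applies, adding PDesc. So (WhID, Qty)⁺ = {PDesc, WhID, Qty}.
This closure contains every attribute of R2, so R1 ∩ R2 → R2. The join is lossless.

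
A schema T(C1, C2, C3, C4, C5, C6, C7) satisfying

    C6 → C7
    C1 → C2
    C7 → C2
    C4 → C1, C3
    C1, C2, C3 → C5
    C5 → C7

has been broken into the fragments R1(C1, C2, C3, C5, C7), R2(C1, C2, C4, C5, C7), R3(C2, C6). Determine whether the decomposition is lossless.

No

Chase test. Columns are C1, C2, C3, C4, C5, C6, C7; row i has aⱼ where attribute j ∈ Ri, else bᵢⱼ.
Initial tableau (one row per fragment):
  row 1: a1 a2 a3 b14 a5 b16 a7
  row 2: a1 a2 b23 a4 a5 b26 a7
  row 3: b31 a2 b33 b34 b35 a6 b37
No row becomes fully distinguished — the join is lossy.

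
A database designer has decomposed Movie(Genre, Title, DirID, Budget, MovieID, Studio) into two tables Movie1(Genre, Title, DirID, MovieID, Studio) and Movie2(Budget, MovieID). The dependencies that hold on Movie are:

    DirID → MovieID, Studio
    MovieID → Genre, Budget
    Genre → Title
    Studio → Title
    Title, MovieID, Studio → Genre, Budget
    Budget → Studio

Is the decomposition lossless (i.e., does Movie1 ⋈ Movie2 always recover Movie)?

Common attributes: Movie1 ∩ Movie2 = {MovieID}.
Closure of {MovieID}: MovieID → Genre, Budget applies, adding Genre, Budget; Genre → Title applies, adding Title; Budget → Studio applies, adding Studio. So (MovieID)⁺ = {Genre, Title, Budget, MovieID, Studio}.
This closure contains every attribute of Movie2, so Movie1 ∩ Movie2 → Movie2. The join is lossless.

Yes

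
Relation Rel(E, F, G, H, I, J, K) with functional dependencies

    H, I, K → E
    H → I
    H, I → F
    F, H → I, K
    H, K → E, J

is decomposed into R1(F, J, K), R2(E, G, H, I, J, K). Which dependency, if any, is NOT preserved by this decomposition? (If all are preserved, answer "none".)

H, I → F

Check H, I → F: no single fragment contains all of {F, H, I}, and the restricted closure of {H, I} across the fragments never reaches {F}.
H, I, K → E is preserved.
H → I is preserved.
F, H → I, K is preserved.
H, K → E, J is preserved.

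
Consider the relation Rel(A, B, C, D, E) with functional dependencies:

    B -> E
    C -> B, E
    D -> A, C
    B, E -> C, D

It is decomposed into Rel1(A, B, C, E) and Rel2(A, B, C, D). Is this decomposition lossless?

Yes

Common attributes: Rel1 ∩ Rel2 = {A, B, C}.
Closure of {A, B, C}: B → E applies, adding E; B, E → C, D applies, adding D. So (A, B, C)⁺ = {A, B, C, D, E}.
This closure contains every attribute of Rel1, so Rel1 ∩ Rel2 → Rel1. The join is lossless.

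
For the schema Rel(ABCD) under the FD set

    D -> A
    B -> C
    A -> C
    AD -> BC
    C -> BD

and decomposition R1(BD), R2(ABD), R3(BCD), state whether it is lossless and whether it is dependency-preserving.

lossless and dependency-preserving

Lossless test (chase): Rows 1 and 2 agree on D; apply D→A and equate their A entries. Rows 1 and 3 agree on D; apply D→A and equate their A entries. Rows 1 and 2 agree on B; apply B→C and equate their C entries. Rows 1 and 3 agree on B; apply B→C and equate their C entries. Row 1 is now all distinguished symbols — the join is lossless.
Dependency preservation: A → C; AD → BC are not contained in any single fragment, but the restricted closure of each left-hand side across the fragments still reaches the right-hand side; the remaining FDs each lie inside some fragment. All dependencies are preserved.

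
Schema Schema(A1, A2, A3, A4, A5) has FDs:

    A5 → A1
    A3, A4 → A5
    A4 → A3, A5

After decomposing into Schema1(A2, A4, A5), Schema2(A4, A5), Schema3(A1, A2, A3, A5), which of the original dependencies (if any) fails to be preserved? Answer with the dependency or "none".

Check A4 → A3, A5: no single fragment contains all of {A3, A4, A5}, and the restricted closure of {A4} across the fragments never reaches {A3, A5}.
A5 → A1 is preserved.
A3, A4 → A5 is preserved.

A4 → A3, A5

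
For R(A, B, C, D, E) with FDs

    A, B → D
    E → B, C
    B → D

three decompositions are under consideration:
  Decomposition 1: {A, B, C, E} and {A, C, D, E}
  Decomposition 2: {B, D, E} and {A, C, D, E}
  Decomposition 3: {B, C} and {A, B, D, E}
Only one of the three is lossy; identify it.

Decomposition 3

Decomposition 1: common = {A, C, E}, closure = {A, B, C, D, E} → lossless.
Decomposition 2: common = {D, E}, closure = {B, C, D, E} → lossless.
Decomposition 3: common = {B}, closure = {B, D} → lossy.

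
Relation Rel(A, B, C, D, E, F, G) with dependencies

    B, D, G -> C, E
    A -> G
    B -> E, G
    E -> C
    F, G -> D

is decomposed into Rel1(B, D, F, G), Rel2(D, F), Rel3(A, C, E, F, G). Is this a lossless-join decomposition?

No

Chase test. Columns are A, B, C, D, E, F, G; row i has aⱼ where attribute j ∈ Reli, else bᵢⱼ.
Initial tableau (one row per fragment):
  row 1: b11 a2 b13 a4 b15 a6 a7
  row 2: b21 b22 b23 a4 b25 a6 b27
  row 3: a1 b32 a3 b34 a5 a6 a7
Rows 1 and 3 agree on F, G; apply F, G→D and equate their D entries.
No row becomes fully distinguished — the join is lossy.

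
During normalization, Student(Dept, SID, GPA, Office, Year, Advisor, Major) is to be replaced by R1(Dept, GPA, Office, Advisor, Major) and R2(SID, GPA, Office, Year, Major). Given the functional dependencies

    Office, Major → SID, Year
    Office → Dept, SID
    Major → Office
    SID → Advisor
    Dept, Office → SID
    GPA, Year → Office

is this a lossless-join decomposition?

Common attributes: R1 ∩ R2 = {GPA, Office, Major}.
Closure of {GPA, Office, Major}: Office, Major → SID, Year applies, adding SID, Year; Office → Dept, SID applies, adding Dept; SID → Advisor applies, adding Advisor. So (GPA, Office, Major)⁺ = {Dept, SID, GPA, Office, Year, Advisor, Major}.
This closure contains every attribute of R1, so R1 ∩ R2 → R1. The join is lossless.

Yes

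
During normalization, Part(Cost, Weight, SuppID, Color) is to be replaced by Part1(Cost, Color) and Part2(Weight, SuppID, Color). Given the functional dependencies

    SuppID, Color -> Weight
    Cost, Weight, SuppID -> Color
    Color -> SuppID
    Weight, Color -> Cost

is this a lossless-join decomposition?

Common attributes: Part1 ∩ Part2 = {Color}.
Closure of {Color}: Color → SuppID applies, adding SuppID; SuppID, Color → Weight applies, adding Weight; Weight, Color → Cost applies, adding Cost. So (Color)⁺ = {Cost, Weight, SuppID, Color}.
This closure contains every attribute of Part1, so Part1 ∩ Part2 → Part1. The join is lossless.

Yes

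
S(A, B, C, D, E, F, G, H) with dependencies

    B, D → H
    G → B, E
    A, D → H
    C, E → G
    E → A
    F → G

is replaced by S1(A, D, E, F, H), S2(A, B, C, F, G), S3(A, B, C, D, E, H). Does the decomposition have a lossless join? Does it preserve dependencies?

lossy and not dependency-preserving

Lossless test (chase): Rows 1 and 2 agree on F; apply F→G and equate their G entries. Rows 1 and 2 agree on G; apply G→B, E and equate their B, E entries. Rows 2 and 3 agree on C, E; apply C, E→G and equate their G entries. No row becomes fully distinguished — the join is lossy.
Dependency preservation: the restricted closure of {G} across the fragments never reaches {B, E}, so G → B, E cannot be enforced without a join — not preserved.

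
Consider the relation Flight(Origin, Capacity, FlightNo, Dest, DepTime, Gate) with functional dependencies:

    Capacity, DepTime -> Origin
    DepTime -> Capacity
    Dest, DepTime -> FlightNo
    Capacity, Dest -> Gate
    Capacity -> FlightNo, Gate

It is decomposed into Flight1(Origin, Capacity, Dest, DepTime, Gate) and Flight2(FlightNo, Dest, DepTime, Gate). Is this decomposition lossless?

Common attributes: Flight1 ∩ Flight2 = {Dest, DepTime, Gate}.
Closure of {Dest, DepTime, Gate}: DepTime → Capacity applies, adding Capacity; Dest, DepTime → FlightNo applies, adding FlightNo; Capacity, DepTime → Origin applies, adding Origin. So (Dest, DepTime, Gate)⁺ = {Origin, Capacity, FlightNo, Dest, DepTime, Gate}.
This closure contains every attribute of Flight1, so Flight1 ∩ Flight2 → Flight1. The join is lossless.

Yes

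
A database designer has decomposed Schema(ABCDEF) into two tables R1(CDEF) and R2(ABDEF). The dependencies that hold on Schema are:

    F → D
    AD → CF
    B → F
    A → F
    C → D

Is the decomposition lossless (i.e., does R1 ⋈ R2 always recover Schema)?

No

Common attributes: R1 ∩ R2 = {DEF}.
No dependency enlarges {DEF}, so (DEF)⁺ = {DEF}.
The closure contains neither all of R1 = {CDEF} nor all of R2 = {ABDEF}, so the common attributes are not a superkey of either fragment. The join is lossy.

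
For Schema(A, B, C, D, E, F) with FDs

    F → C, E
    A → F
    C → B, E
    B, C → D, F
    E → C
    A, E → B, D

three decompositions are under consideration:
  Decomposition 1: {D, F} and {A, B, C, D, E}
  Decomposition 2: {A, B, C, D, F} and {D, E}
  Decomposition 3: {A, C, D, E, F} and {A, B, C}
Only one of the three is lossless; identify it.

Decomposition 1: common = {D}, closure = {D} → lossy.
Decomposition 2: common = {D}, closure = {D} → lossy.
Decomposition 3: common = {A, C}, closure = {A, B, C, D, E, F} → lossless.

Decomposition 3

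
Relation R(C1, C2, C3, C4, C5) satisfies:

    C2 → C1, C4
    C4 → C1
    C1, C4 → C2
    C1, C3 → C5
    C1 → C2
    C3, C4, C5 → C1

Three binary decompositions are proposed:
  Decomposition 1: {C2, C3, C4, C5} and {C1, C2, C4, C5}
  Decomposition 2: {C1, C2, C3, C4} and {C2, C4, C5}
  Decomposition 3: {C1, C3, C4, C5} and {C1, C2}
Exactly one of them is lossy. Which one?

Decomposition 1: common = {C2, C4, C5}, closure = {C1, C2, C4, C5} → lossless.
Decomposition 2: common = {C2, C4}, closure = {C1, C2, C4} → lossy.
Decomposition 3: common = {C1}, closure = {C1, C2, C4} → lossless.

Decomposition 2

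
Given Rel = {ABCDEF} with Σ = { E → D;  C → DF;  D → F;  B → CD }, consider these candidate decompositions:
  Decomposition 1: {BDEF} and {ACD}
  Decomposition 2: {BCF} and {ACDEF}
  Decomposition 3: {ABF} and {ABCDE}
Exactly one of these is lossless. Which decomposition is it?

Decomposition 3

Decomposition 1: common = {D}, closure = {DF} → lossy.
Decomposition 2: common = {CF}, closure = {CDF} → lossy.
Decomposition 3: common = {AB}, closure = {ABCDF} → lossless.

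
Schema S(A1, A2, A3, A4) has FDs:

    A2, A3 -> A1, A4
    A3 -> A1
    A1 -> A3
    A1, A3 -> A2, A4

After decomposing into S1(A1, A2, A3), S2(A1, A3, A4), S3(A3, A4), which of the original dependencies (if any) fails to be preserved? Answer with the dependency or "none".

A2, A3 → A1, A4: restricted closure across fragments reaches A1, A4.
A3 → A1 lies within S1.
A1 → A3 lies within S1.
A1, A3 → A2, A4: restricted closure across fragments reaches A2, A4.
Every dependency is enforceable on the fragments, so the decomposition is dependency-preserving.

none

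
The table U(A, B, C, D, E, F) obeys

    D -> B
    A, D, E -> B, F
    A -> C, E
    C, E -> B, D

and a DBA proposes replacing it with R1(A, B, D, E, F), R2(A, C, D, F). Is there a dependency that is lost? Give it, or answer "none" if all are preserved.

Check C, E → B, D: no single fragment contains all of {B, C, D, E}, and the restricted closure of {C, E} across the fragments never reaches {B, D}.
D → B is preserved.
A, D, E → B, F is preserved.
A → C, E is preserved.

C, E -> B, D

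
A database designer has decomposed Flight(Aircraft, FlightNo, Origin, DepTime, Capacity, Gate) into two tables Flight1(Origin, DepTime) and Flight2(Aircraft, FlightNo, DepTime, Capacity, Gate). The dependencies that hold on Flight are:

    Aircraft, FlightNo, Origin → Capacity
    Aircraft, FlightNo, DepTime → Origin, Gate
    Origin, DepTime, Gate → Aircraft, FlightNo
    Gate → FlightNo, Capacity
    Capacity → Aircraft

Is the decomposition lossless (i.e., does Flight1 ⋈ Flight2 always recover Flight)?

No

Common attributes: Flight1 ∩ Flight2 = {DepTime}.
No dependency enlarges {DepTime}, so (DepTime)⁺ = {DepTime}.
The closure contains neither all of Flight1 = {Origin, DepTime} nor all of Flight2 = {Aircraft, FlightNo, DepTime, Capacity, Gate}, so the common attributes are not a superkey of either fragment. The join is lossy.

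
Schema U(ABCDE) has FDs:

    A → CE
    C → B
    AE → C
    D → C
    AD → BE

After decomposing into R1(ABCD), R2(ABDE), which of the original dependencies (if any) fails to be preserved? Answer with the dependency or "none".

A → CE: restricted closure across fragments reaches CE.
C → B lies within R1.
AE → C: restricted closure across fragments reaches C.
D → C lies within R1.
AD → BE lies within R2.
Every dependency is enforceable on the fragments, so the decomposition is dependency-preserving.

none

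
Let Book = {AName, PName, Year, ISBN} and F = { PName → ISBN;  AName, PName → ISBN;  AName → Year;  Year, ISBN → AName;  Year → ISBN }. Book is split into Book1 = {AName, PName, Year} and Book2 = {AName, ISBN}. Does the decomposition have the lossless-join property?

Yes

Common attributes: Book1 ∩ Book2 = {AName}.
Closure of {AName}: AName → Year applies, adding Year; Year → ISBN applies, adding ISBN. So (AName)⁺ = {AName, Year, ISBN}.
This closure contains every attribute of Book2, so Book1 ∩ Book2 → Book2. The join is lossless.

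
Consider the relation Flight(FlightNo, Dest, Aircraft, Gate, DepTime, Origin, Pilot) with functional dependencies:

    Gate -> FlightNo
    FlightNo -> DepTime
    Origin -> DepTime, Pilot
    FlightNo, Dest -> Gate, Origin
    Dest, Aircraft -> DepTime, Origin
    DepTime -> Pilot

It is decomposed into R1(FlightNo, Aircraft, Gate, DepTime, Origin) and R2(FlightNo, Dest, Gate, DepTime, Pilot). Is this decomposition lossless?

No

Common attributes: R1 ∩ R2 = {FlightNo, Gate, DepTime}.
Closure of {FlightNo, Gate, DepTime}: DepTime → Pilot applies, adding Pilot. So (FlightNo, Gate, DepTime)⁺ = {FlightNo, Gate, DepTime, Pilot}.
The closure contains neither all of R1 = {FlightNo, Aircraft, Gate, DepTime, Origin} nor all of R2 = {FlightNo, Dest, Gate, DepTime, Pilot}, so the common attributes are not a superkey of either fragment. The join is lossy.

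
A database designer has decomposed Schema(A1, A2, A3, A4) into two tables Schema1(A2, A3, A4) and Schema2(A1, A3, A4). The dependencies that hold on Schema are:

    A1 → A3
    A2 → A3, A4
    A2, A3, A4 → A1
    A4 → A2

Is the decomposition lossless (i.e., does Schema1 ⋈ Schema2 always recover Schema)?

Yes

Common attributes: Schema1 ∩ Schema2 = {A3, A4}.
Closure of {A3, A4}: A4 → A2 applies, adding A2; A2, A3, A4 → A1 applies, adding A1. So (A3, A4)⁺ = {A1, A2, A3, A4}.
This closure contains every attribute of Schema1, so Schema1 ∩ Schema2 → Schema1. The join is lossless.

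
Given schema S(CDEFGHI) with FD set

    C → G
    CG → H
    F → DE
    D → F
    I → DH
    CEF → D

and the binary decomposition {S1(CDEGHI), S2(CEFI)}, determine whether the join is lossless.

Yes

Common attributes: S1 ∩ S2 = {CEI}.
Closure of {CEI}: C → G applies, adding G; CG → H applies, adding H; I → DH applies, adding D; D → F applies, adding F. So (CEI)⁺ = {CDEFGHI}.
This closure contains every attribute of S1, so S1 ∩ S2 → S1. The join is lossless.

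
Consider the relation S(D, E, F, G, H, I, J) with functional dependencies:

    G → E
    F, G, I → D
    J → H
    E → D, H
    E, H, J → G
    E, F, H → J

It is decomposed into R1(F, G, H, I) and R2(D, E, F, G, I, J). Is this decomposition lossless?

Common attributes: R1 ∩ R2 = {F, G, I}.
Closure of {F, G, I}: G → E applies, adding E; F, G, I → D applies, adding D; E → D, H applies, adding H; E, F, H → J applies, adding J. So (F, G, I)⁺ = {D, E, F, G, H, I, J}.
This closure contains every attribute of R1, so R1 ∩ R2 → R1. The join is lossless.

Yes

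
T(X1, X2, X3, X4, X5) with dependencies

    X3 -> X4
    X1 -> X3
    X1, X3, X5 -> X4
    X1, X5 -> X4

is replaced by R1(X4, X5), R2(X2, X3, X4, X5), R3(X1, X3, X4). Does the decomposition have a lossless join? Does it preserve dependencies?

Lossless test (chase): applying each FD to every pair of rows produces no changes in the tableau, so no row becomes fully distinguished — the join is lossy.
Dependency preservation: X1, X3, X5 → X4; X1, X5 → X4 are not contained in any single fragment, but the restricted closure of each left-hand side across the fragments still reaches the right-hand side; the remaining FDs each lie inside some fragment. All dependencies are preserved.

lossy but dependency-preserving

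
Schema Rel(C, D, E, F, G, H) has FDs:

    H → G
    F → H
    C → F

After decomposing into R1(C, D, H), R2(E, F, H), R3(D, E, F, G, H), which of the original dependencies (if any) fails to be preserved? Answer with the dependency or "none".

C → F

Check C → F: no single fragment contains all of {C, F}, and the restricted closure of {C} across the fragments never reaches {F}.
H → G is preserved.
F → H is preserved.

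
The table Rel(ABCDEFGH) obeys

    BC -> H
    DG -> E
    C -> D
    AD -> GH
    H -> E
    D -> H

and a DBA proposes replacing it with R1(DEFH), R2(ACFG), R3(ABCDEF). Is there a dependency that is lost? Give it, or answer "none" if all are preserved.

Check AD → GH: no single fragment contains all of {ADGH}, and the restricted closure of {AD} across the fragments never reaches {GH}.
BC → H is preserved.
DG → E is preserved.
C → D is preserved.
H → E is preserved.
D → H is preserved.

AD -> GH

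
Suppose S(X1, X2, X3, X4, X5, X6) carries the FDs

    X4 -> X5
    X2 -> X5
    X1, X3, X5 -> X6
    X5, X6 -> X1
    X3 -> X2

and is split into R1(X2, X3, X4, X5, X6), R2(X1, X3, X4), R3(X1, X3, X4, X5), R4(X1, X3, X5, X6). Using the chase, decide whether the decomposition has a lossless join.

Yes

Chase test. Columns are X1, X2, X3, X4, X5, X6; row i has aⱼ where attribute j ∈ Ri, else bᵢⱼ.
Initial tableau (one row per fragment):
  row 1: b11 a2 a3 a4 a5 a6
  row 2: a1 b22 a3 a4 b25 b26
  row 3: a1 b32 a3 a4 a5 b36
  row 4: a1 b42 a3 b44 a5 a6
Rows 1 and 2 agree on X4; apply X4→X5 and equate their X5 entries.
Rows 2 and 3 agree on X1, X3, X5; apply X1, X3, X5→X6 and equate their X6 entries.
Rows 2 and 4 agree on X1, X3, X5; apply X1, X3, X5→X6 and equate their X6 entries.
Rows 1 and 2 agree on X5, X6; apply X5, X6→X1 and equate their X1 entries.
Rows 1 and 2 agree on X3; apply X3→X2 and equate their X2 entries.
Rows 1 and 3 agree on X3; apply X3→X2 and equate their X2 entries.
Rows 1 and 4 agree on X3; apply X3→X2 and equate their X2 entries.
Row 1 is now all distinguished symbols — the join is lossless.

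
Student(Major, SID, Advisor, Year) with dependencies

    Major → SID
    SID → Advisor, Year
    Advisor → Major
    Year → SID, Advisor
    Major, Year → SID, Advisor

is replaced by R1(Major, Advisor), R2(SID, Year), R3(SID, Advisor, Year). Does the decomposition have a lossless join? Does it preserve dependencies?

Lossless test (chase): Rows 2 and 3 agree on SID; apply SID→Advisor, Year and equate their Advisor, Year entries. Rows 1 and 2 agree on Advisor; apply Advisor→Major and equate their Major entries. Rows 1 and 3 agree on Advisor; apply Advisor→Major and equate their Major entries. Rows 1 and 2 agree on Major; apply Major→SID and equate their SID entries. Rows 1 and 2 agree on SID; apply SID→Advisor, Year and equate their Advisor, Year entries. Row 1 is now all distinguished symbols — the join is lossless.
Dependency preservation: Major → SID; Major, Year → SID, Advisor are not contained in any single fragment, but the restricted closure of each left-hand side across the fragments still reaches the right-hand side; the remaining FDs each lie inside some fragment. All dependencies are preserved.

lossless and dependency-preserving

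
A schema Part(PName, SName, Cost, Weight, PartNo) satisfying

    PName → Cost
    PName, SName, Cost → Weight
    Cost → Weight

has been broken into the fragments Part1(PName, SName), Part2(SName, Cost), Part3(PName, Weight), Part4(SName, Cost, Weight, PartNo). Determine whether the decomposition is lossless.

Chase test. Columns are PName, SName, Cost, Weight, PartNo; row i has aⱼ where attribute j ∈ Parti, else bᵢⱼ.
Initial tableau (one row per fragment):
  row 1: a1 a2 b13 b14 b15
  row 2: b21 a2 a3 b24 b25
  row 3: a1 b32 b33 a4 b35
  row 4: b41 a2 a3 a4 a5
Rows 1 and 3 agree on PName; apply PName→Cost and equate their Cost entries.
Rows 1 and 3 agree on Cost; apply Cost→Weight and equate their Weight entries.
Rows 2 and 4 agree on Cost; apply Cost→Weight and equate their Weight entries.
No row becomes fully distinguished — the join is lossy.

No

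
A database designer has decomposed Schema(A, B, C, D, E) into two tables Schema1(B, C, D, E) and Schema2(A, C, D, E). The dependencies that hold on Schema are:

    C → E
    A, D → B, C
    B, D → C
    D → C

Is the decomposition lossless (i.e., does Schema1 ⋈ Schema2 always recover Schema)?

No

Common attributes: Schema1 ∩ Schema2 = {C, D, E}.
No dependency enlarges {C, D, E}, so (C, D, E)⁺ = {C, D, E}.
The closure contains neither all of Schema1 = {B, C, D, E} nor all of Schema2 = {A, C, D, E}, so the common attributes are not a superkey of either fragment. The join is lossy.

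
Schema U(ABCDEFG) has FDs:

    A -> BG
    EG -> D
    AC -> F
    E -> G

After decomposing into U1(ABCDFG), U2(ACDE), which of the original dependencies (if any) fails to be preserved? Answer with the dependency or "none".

Check E → G: no single fragment contains all of {EG}, and the restricted closure of {E} across the fragments never reaches {G}.
A → BG is preserved.
EG → D is preserved.
AC → F is preserved.

E -> G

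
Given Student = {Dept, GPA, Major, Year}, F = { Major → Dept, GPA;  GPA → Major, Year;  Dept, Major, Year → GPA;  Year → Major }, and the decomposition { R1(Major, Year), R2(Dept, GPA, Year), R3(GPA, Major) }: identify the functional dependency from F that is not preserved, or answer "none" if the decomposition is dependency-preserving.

none

Major → Dept, GPA: restricted closure across fragments reaches Dept, GPA.
GPA → Major, Year: restricted closure across fragments reaches Major, Year.
Dept, Major, Year → GPA: restricted closure across fragments reaches GPA.
Year → Major lies within R1.
Every dependency is enforceable on the fragments, so the decomposition is dependency-preserving.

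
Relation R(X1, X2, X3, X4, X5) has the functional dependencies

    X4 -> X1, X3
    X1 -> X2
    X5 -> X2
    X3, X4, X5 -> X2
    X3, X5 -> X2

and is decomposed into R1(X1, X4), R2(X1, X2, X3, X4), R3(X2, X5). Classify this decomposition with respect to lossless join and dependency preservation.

Lossless test (chase): Rows 1 and 2 agree on X4; apply X4→X1, X3 and equate their X1, X3 entries. Rows 1 and 2 agree on X1; apply X1→X2 and equate their X2 entries. No row becomes fully distinguished — the join is lossy.
Dependency preservation: X3, X4, X5 → X2; X3, X5 → X2 are not contained in any single fragment, but the restricted closure of each left-hand side across the fragments still reaches the right-hand side; the remaining FDs each lie inside some fragment. All dependencies are preserved.

lossy but dependency-preserving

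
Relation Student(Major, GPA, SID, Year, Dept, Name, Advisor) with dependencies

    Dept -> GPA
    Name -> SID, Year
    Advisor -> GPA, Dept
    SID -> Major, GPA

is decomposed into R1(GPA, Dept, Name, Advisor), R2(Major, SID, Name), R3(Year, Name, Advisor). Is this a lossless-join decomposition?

Chase test. Columns are Major, GPA, SID, Year, Dept, Name, Advisor; row i has aⱼ where attribute j ∈ Ri, else bᵢⱼ.
Initial tableau (one row per fragment):
  row 1: b11 a2 b13 b14 a5 a6 a7
  row 2: a1 b22 a3 b24 b25 a6 b27
  row 3: b31 b32 b33 a4 b35 a6 a7
Rows 1 and 2 agree on Name; apply Name→SID, Year and equate their SID, Year entries.
Rows 1 and 3 agree on Name; apply Name→SID, Year and equate their SID, Year entries.
Rows 1 and 3 agree on Advisor; apply Advisor→GPA, Dept and equate their GPA, Dept entries.
Rows 1 and 2 agree on SID; apply SID→Major, GPA and equate their Major, GPA entries.
Rows 1 and 3 agree on SID; apply SID→Major, GPA and equate their Major, GPA entries.
Row 1 is now all distinguished symbols — the join is lossless.

Yes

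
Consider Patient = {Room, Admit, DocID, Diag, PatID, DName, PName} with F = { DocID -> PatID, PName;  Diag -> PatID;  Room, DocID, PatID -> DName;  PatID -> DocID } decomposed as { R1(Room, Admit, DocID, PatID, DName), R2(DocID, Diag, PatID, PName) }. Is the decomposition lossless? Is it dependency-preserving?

lossy but dependency-preserving

Lossless test: (DocID, PatID)⁺ = {DocID, PatID, PName}, which is a superkey of neither fragment — lossy.
Dependency preservation: every FD's attributes lie within a single fragment, so each can be enforced locally — preserved.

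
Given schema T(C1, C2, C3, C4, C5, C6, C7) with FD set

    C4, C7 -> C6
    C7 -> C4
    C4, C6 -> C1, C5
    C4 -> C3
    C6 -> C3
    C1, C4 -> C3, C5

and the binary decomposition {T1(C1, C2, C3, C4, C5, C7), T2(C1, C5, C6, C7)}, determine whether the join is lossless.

Yes

Common attributes: T1 ∩ T2 = {C1, C5, C7}.
Closure of {C1, C5, C7}: C7 → C4 applies, adding C4; C4 → C3 applies, adding C3; C4, C7 → C6 applies, adding C6. So (C1, C5, C7)⁺ = {C1, C3, C4, C5, C6, C7}.
This closure contains every attribute of T2, so T1 ∩ T2 → T2. The join is lossless.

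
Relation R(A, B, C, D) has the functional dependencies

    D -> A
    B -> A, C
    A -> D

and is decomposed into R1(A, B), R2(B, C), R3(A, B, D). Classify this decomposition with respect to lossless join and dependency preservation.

lossless and dependency-preserving

Lossless test (chase): Rows 1 and 2 agree on B; apply B→A, C and equate their A, C entries. Rows 1 and 3 agree on B; apply B→A, C and equate their A, C entries. Rows 1 and 2 agree on A; apply A→D and equate their D entries. Rows 1 and 3 agree on A; apply A→D and equate their D entries. Row 1 is now all distinguished symbols — the join is lossless.
Dependency preservation: B → A, C is not contained in any single fragment, but the restricted closure of its left-hand side across the fragments still reaches the right-hand side; the remaining FDs each lie inside some fragment. All dependencies are preserved.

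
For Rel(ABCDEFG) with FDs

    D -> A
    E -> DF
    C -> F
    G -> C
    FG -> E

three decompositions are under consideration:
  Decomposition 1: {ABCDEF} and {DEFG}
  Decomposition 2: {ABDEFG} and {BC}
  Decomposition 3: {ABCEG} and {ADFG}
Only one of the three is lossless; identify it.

Decomposition 3

Decomposition 1: common = {DEF}, closure = {ADEF} → lossy.
Decomposition 2: common = {B}, closure = {B} → lossy.
Decomposition 3: common = {AG}, closure = {ACDEFG} → lossless.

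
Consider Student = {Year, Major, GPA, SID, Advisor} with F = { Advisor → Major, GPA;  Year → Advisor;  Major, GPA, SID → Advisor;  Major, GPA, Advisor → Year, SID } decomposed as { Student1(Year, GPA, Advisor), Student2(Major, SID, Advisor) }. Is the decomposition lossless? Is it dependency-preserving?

lossless but not dependency-preserving

Lossless test: (Advisor)⁺ = {Year, Major, GPA, SID, Advisor}, which contains all of one fragment — lossless.
Dependency preservation: the restricted closure of {Major, GPA, SID} across the fragments never reaches {Advisor}, so Major, GPA, SID → Advisor cannot be enforced without a join — not preserved.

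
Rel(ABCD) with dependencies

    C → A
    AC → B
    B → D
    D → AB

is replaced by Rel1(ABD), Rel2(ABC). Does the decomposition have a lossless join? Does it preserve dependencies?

Lossless test: (AB)⁺ = {ABD}, which contains all of one fragment — lossless.
Dependency preservation: every FD's attributes lie within a single fragment, so each can be enforced locally — preserved.

lossless and dependency-preserving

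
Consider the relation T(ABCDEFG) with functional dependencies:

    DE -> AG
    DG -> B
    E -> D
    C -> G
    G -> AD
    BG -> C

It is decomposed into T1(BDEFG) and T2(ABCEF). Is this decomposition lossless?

Common attributes: T1 ∩ T2 = {BEF}.
Closure of {BEF}: E → D applies, adding D; DE → AG applies, adding AG; BG → C applies, adding C. So (BEF)⁺ = {ABCDEFG}.
This closure contains every attribute of T1, so T1 ∩ T2 → T1. The join is lossless.

Yes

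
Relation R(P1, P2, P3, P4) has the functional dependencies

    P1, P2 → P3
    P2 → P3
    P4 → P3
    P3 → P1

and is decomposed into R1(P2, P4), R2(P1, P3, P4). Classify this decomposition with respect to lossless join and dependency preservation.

Lossless test: (P4)⁺ = {P1, P3, P4}, which contains all of one fragment — lossless.
Dependency preservation: the restricted closure of {P1, P2} across the fragments never reaches {P3}, so P1, P2 → P3 cannot be enforced without a join — not preserved.

lossless but not dependency-preserving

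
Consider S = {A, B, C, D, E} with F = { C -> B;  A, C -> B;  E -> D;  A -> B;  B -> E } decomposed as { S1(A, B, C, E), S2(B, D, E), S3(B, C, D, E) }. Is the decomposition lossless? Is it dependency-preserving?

lossless and dependency-preserving

Lossless test (chase): Rows 1 and 2 agree on E; apply E→D and equate their D entries. Row 1 is now all distinguished symbols — the join is lossless.
Dependency preservation: every FD's attributes lie within a single fragment, so each can be enforced locally — preserved.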